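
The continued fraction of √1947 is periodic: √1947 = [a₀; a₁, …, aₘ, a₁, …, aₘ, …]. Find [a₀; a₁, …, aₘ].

[44; 8, 88]

a₀ = ⌊√1947⌋ = 44.
With m₀=0, d₀=1 and mₖ₊₁ = dₖaₖ − mₖ, dₖ₊₁ = (n − mₖ₊₁²)/dₖ, aₖ₊₁ = ⌊(a₀+mₖ₊₁)/dₖ₊₁⌋:
  k=1: m=44, d=11, a=8
  k=2: m=44, d=1, a=88
d=1 and a=2a₀=88 at k=2, so the next step gives (m, d) = (44, 11) again — its k=1 value — and the period has length 2.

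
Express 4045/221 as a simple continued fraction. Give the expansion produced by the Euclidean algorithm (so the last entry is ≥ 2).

4045 = 18·221 + 67
221 = 3·67 + 20
67 = 3·20 + 7
20 = 2·7 + 6
7 = 1·6 + 1
6 = 6·1 + 0  (stop)
So 4045/221 = [18; 3, 3, 2, 1, 6].

[18; 3, 3, 2, 1, 6]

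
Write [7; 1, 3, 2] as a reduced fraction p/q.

70/9

Fold from the inside: start with 2/1.
  3 + 1/2 = 7/2
  1 + 2/7 = 9/7
  7 + 7/9 = 70/9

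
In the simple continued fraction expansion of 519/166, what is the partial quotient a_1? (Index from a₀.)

7

519 = 3·166 + 21   →  a_0 = 3
166 = 7·21 + 19   →  a_1 = 7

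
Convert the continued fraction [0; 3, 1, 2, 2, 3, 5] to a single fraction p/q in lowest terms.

Fold from the inside: start with 5/1.
  3 + 1/5 = 16/5
  2 + 5/16 = 37/16
  2 + 16/37 = 90/37
  1 + 37/90 = 127/90
  3 + 90/127 = 471/127
  0 + 127/471 = 127/471

127/471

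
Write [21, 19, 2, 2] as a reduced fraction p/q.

2042/97

Using pₖ = aₖpₖ₋₁ + pₖ₋₂ and qₖ = aₖqₖ₋₁ + qₖ₋₂:
  k=0: a=21, p=21, q=1
  k=1: a=19, p=400, q=19
  k=2: a=2, p=821, q=39
  k=3: a=2, p=2042, q=97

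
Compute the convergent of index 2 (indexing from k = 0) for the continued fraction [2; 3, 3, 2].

Using pₖ = aₖpₖ₋₁ + pₖ₋₂, qₖ = aₖqₖ₋₁ + qₖ₋₂ (with p₋₁=1, p₋₂=0, q₋₁=0, q₋₂=1):
  k=0: a=2, p=2, q=1
  k=1: a=3, p=7, q=3
  k=2: a=3, p=23, q=10

23/10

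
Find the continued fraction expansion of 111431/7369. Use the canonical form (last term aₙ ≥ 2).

111431 = 15*7369 + 896
7369 = 8*896 + 201
896 = 4*201 + 92
201 = 2*92 + 17
92 = 5*17 + 7
17 = 2*7 + 3
7 = 2*3 + 1
3 = 3*1 + 0  (stop)
So 111431/7369 = [15; 8, 4, 2, 5, 2, 2, 3].

[15; 8, 4, 2, 5, 2, 2, 3]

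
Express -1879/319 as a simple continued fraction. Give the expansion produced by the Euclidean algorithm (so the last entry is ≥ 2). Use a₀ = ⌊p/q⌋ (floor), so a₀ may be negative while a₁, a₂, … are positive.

[-6; 9, 8, 1, 3]

-1879 = -6·319 + 35
319 = 9·35 + 4
35 = 8·4 + 3
4 = 1·3 + 1
3 = 3·1 + 0  (stop)
So -1879/319 = [-6; 9, 8, 1, 3].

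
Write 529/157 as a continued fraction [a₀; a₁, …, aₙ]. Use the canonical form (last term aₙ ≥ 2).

529 = 3×157 + 58
157 = 2×58 + 41
58 = 1×41 + 17
41 = 2×17 + 7
17 = 2×7 + 3
7 = 2×3 + 1
3 = 3×1 + 0  (stop)
So 529/157 = [3; 2, 1, 2, 2, 2, 3].

[3; 2, 1, 2, 2, 2, 3]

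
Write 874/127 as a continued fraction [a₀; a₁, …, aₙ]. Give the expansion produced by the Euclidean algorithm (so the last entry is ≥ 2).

874 = 6×127 + 112
127 = 1×112 + 15
112 = 7×15 + 7
15 = 2×7 + 1
7 = 7×1 + 0  (stop)
So 874/127 = [6; 1, 7, 2, 7].

[6; 1, 7, 2, 7]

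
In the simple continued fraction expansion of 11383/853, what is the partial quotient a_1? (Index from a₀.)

11383 = 13·853 + 294   →  a_0 = 13
853 = 2·294 + 265   →  a_1 = 2

2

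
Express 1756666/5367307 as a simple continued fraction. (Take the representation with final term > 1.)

1756666 = 0×5367307 + 1756666
5367307 = 3×1756666 + 97309
1756666 = 18×97309 + 5104
97309 = 19×5104 + 333
5104 = 15×333 + 109
333 = 3×109 + 6
109 = 18×6 + 1
6 = 6×1 + 0  (stop)
So 1756666/5367307 = [0; 3, 18, 19, 15, 3, 18, 6].

[0; 3, 18, 19, 15, 3, 18, 6]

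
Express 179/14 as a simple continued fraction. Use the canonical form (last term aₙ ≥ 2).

[12; 1, 3, 1, 2]

179 = 12*14 + 11
14 = 1*11 + 3
11 = 3*3 + 2
3 = 1*2 + 1
2 = 2*1 + 0  (stop)
So 179/14 = [12; 1, 3, 1, 2].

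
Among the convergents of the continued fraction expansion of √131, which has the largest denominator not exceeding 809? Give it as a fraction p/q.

√131 = [11; 2, 4, 11, 4, 2, 22, …] (period length 6).
Convergents:
  p_0/q_0 = 11/1
  p_1/q_1 = 23/2
  p_2/q_2 = 103/9
  p_3/q_3 = 1156/101
  p_4/q_4 = 4727/413
  p_5/q_5 = 10610/927
q_4 = 413 ≤ 809 < 927 = q_5, so the answer is 4727/413.

4727/413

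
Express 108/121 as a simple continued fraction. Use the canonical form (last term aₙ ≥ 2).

[0; 1, 8, 3, 4]

108 = 0*121 + 108
121 = 1*108 + 13
108 = 8*13 + 4
13 = 3*4 + 1
4 = 4*1 + 0  (stop)
So 108/121 = [0; 1, 8, 3, 4].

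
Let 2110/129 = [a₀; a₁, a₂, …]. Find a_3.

4

2110 = 16·129 + 46   →  a_0 = 16
129 = 2·46 + 37   →  a_1 = 2
46 = 1·37 + 9   →  a_2 = 1
37 = 4·9 + 1   →  a_3 = 4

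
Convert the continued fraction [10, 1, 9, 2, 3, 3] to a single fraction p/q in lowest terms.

Fold from the inside: start with 3/1.
  3 + 1/3 = 10/3
  2 + 3/10 = 23/10
  9 + 10/23 = 217/23
  1 + 23/217 = 240/217
  10 + 217/240 = 2617/240

2617/240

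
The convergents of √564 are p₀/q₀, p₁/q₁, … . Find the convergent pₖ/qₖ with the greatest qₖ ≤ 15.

95/4

√564 = [23; 1, 2, 1, 46, …] (period length 4).
Convergents:
  p_0/q_0 = 23/1
  p_1/q_1 = 24/1
  p_2/q_2 = 71/3
  p_3/q_3 = 95/4
  p_4/q_4 = 4441/187
q_3 = 4 ≤ 15 < 187 = q_4, so the answer is 95/4.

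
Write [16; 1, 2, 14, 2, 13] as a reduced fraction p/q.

Fold from the inside: start with 13/1.
  2 + 1/13 = 27/13
  14 + 13/27 = 391/27
  2 + 27/391 = 809/391
  1 + 391/809 = 1200/809
  16 + 809/1200 = 20009/1200

20009/1200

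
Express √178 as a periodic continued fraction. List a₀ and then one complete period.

[13; 2, 1, 12, 1, 2, 26]

a₀ = ⌊√178⌋ = 13.
With m₀=0, d₀=1 and mₖ₊₁ = dₖaₖ − mₖ, dₖ₊₁ = (n − mₖ₊₁²)/dₖ, aₖ₊₁ = ⌊(a₀+mₖ₊₁)/dₖ₊₁⌋:
  k=1: m=13, d=9, a=2
  k=2: m=5, d=17, a=1
  k=3: m=12, d=2, a=12
  k=4: m=12, d=17, a=1
  k=5: m=5, d=9, a=2
  k=6: m=13, d=1, a=26
d=1 and a=2a₀=26 at k=6, so the next step gives (m, d) = (13, 9) again — its k=1 value — and the period has length 6.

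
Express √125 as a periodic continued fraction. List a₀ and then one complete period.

a₀ = ⌊√125⌋ = 11.

[11; 5, 1, 1, 5, 22]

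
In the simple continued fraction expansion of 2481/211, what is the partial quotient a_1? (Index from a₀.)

1

2481 = 11·211 + 160   →  a_0 = 11
211 = 1·160 + 51   →  a_1 = 1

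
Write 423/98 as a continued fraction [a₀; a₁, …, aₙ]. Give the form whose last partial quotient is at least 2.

423 = 4·98 + 31
98 = 3·31 + 5
31 = 6·5 + 1
5 = 5·1 + 0  (stop)
So 423/98 = [4; 3, 6, 5].

[4; 3, 6, 5]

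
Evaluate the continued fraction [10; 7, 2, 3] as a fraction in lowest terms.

Fold from the inside: start with 3/1.
  2 + 1/3 = 7/3
  7 + 3/7 = 52/7
  10 + 7/52 = 527/52

527/52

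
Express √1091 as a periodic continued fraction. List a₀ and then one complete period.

[33; 33, 66]

a₀ = ⌊√1091⌋ = 33.
With m₀=0, d₀=1 and mₖ₊₁ = dₖaₖ − mₖ, dₖ₊₁ = (n − mₖ₊₁²)/dₖ, aₖ₊₁ = ⌊(a₀+mₖ₊₁)/dₖ₊₁⌋:
  k=1: m=33, d=2, a=33
  k=2: m=33, d=1, a=66
d=1 and a=2a₀=66 at k=2, so the next step gives (m, d) = (33, 2) again — its k=1 value — and the period has length 2.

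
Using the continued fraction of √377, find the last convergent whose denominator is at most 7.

97/5

√377 = [19; 2, 2, 2, 38, …] (period length 4).
Convergents:
  p_0/q_0 = 19/1
  p_1/q_1 = 39/2
  p_2/q_2 = 97/5
  p_3/q_3 = 233/12
q_2 = 5 ≤ 7 < 12 = q_3, so the answer is 97/5.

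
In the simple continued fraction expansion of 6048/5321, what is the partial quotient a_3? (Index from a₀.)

6048 = 1·5321 + 727   →  a_0 = 1
5321 = 7·727 + 232   →  a_1 = 7
727 = 3·232 + 31   →  a_2 = 3
232 = 7·31 + 15   →  a_3 = 7

7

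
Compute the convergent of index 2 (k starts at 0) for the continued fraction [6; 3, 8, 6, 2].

Using pₖ = aₖpₖ₋₁ + pₖ₋₂, qₖ = aₖqₖ₋₁ + qₖ₋₂ (with p₋₁=1, p₋₂=0, q₋₁=0, q₋₂=1):
  k=0: a=6, p=6, q=1
  k=1: a=3, p=19, q=3
  k=2: a=8, p=158, q=25

158/25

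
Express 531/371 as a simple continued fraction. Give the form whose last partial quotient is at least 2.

[1; 2, 3, 7, 3, 2]

531 = 1*371 + 160
371 = 2*160 + 51
160 = 3*51 + 7
51 = 7*7 + 2
7 = 3*2 + 1
2 = 2*1 + 0  (stop)
So 531/371 = [1; 2, 3, 7, 3, 2].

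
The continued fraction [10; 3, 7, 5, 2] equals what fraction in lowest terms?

Fold from the inside: start with 2/1.
  5 + 1/2 = 11/2
  7 + 2/11 = 79/11
  3 + 11/79 = 248/79
  10 + 79/248 = 2559/248

2559/248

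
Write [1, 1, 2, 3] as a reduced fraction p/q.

17/10

Fold from the inside: start with 3/1.
  2 + 1/3 = 7/3
  1 + 3/7 = 10/7
  1 + 7/10 = 17/10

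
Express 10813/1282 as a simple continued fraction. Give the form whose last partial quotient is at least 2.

10813 = 8×1282 + 557
1282 = 2×557 + 168
557 = 3×168 + 53
168 = 3×53 + 9
53 = 5×9 + 8
9 = 1×8 + 1
8 = 8×1 + 0  (stop)
So 10813/1282 = [8; 2, 3, 3, 5, 1, 8].

[8; 2, 3, 3, 5, 1, 8]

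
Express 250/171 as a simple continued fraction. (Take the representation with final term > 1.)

250 = 1*171 + 79
171 = 2*79 + 13
79 = 6*13 + 1
13 = 13*1 + 0  (stop)
So 250/171 = [1; 2, 6, 13].

[1; 2, 6, 13]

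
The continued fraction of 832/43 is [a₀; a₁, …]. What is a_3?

832 = 19·43 + 15   →  a_0 = 19
43 = 2·15 + 13   →  a_1 = 2
15 = 1·13 + 2   →  a_2 = 1
13 = 6·2 + 1   →  a_3 = 6

6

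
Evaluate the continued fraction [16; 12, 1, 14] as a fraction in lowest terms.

3119/194

Using pₖ = aₖpₖ₋₁ + pₖ₋₂ and qₖ = aₖqₖ₋₁ + qₖ₋₂:
  k=0: a=16, p=16, q=1
  k=1: a=12, p=193, q=12
  k=2: a=1, p=209, q=13
  k=3: a=14, p=3119, q=194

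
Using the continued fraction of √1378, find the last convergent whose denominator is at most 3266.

√1378 = [37; 8, 4, 4, 8, 74, …] (period length 5).
Convergents:
  p_0/q_0 = 37/1
  p_1/q_1 = 297/8
  p_2/q_2 = 1225/33
  p_3/q_3 = 5197/140
  p_4/q_4 = 42801/1153
  p_5/q_5 = 3172471/85462
q_4 = 1153 ≤ 3266 < 85462 = q_5, so the answer is 42801/1153.

42801/1153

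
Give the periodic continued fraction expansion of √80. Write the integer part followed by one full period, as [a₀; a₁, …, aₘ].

[8; 1, 16]

a₀ = ⌊√80⌋ = 8.
With m₀=0, d₀=1 and mₖ₊₁ = dₖaₖ − mₖ, dₖ₊₁ = (n − mₖ₊₁²)/dₖ, aₖ₊₁ = ⌊(a₀+mₖ₊₁)/dₖ₊₁⌋:
  k=1: m=8, d=16, a=1
  k=2: m=8, d=1, a=16
d=1 and a=2a₀=16 at k=2, so the next step gives (m, d) = (8, 16) again — its k=1 value — and the period has length 2.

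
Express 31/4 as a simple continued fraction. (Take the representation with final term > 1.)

31 = 7×4 + 3
4 = 1×3 + 1
3 = 3×1 + 0  (stop)
So 31/4 = [7; 1, 3].

[7; 1, 3]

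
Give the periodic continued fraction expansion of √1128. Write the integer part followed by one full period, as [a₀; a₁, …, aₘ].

[33; 1, 1, 2, 2, 2, 1, 1, 66]

a₀ = ⌊√1128⌋ = 33.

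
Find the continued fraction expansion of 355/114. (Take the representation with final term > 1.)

355 = 3*114 + 13
114 = 8*13 + 10
13 = 1*10 + 3
10 = 3*3 + 1
3 = 3*1 + 0  (stop)
So 355/114 = [3; 8, 1, 3, 3].

[3; 8, 1, 3, 3]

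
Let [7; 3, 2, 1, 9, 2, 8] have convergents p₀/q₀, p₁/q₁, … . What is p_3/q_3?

Using pₖ = aₖpₖ₋₁ + pₖ₋₂, qₖ = aₖqₖ₋₁ + qₖ₋₂ (with p₋₁=1, p₋₂=0, q₋₁=0, q₋₂=1):
  k=0: a=7, p=7, q=1
  k=1: a=3, p=22, q=3
  k=2: a=2, p=51, q=7
  k=3: a=1, p=73, q=10

73/10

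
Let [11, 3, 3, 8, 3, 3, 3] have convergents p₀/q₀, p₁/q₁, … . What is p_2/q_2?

113/10

Using pₖ = aₖpₖ₋₁ + pₖ₋₂, qₖ = aₖqₖ₋₁ + qₖ₋₂ (with p₋₁=1, p₋₂=0, q₋₁=0, q₋₂=1):
  k=0: a=11, p=11, q=1
  k=1: a=3, p=34, q=3
  k=2: a=3, p=113, q=10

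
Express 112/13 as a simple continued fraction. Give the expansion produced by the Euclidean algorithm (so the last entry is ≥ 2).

112 = 8×13 + 8
13 = 1×8 + 5
8 = 1×5 + 3
5 = 1×3 + 2
3 = 1×2 + 1
2 = 2×1 + 0  (stop)
So 112/13 = [8; 1, 1, 1, 1, 2].

[8; 1, 1, 1, 1, 2]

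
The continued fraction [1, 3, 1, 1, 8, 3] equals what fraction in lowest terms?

Using pₖ = aₖpₖ₋₁ + pₖ₋₂ and qₖ = aₖqₖ₋₁ + qₖ₋₂:
  k=0: a=1, p=1, q=1
  k=1: a=3, p=4, q=3
  k=2: a=1, p=5, q=4
  k=3: a=1, p=9, q=7
  k=4: a=8, p=77, q=60
  k=5: a=3, p=240, q=187

240/187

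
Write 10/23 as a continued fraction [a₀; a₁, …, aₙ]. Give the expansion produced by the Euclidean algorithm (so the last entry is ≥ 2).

10 = 0*23 + 10
23 = 2*10 + 3
10 = 3*3 + 1
3 = 3*1 + 0  (stop)
So 10/23 = [0; 2, 3, 3].

[0; 2, 3, 3]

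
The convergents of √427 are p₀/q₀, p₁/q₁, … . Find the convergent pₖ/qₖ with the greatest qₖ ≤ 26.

√427 = [20; 1, 1, 1, 40, …] (period length 4).
Convergents:
  p_0/q_0 = 20/1
  p_1/q_1 = 21/1
  p_2/q_2 = 41/2
  p_3/q_3 = 62/3
  p_4/q_4 = 2521/122
q_3 = 3 ≤ 26 < 122 = q_4, so the answer is 62/3.

62/3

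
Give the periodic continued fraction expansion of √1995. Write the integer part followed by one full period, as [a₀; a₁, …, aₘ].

[44; 1, 1, 1, 88]

a₀ = ⌊√1995⌋ = 44.
With m₀=0, d₀=1 and mₖ₊₁ = dₖaₖ − mₖ, dₖ₊₁ = (n − mₖ₊₁²)/dₖ, aₖ₊₁ = ⌊(a₀+mₖ₊₁)/dₖ₊₁⌋:
  k=1: m=44, d=59, a=1
  k=2: m=15, d=30, a=1
  k=3: m=15, d=59, a=1
  k=4: m=44, d=1, a=88
d=1 and a=2a₀=88 at k=4, so the next step gives (m, d) = (44, 59) again — its k=1 value — and the period has length 4.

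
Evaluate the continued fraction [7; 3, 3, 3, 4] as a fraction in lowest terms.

1037/142

Fold from the inside: start with 4/1.
  3 + 1/4 = 13/4
  3 + 4/13 = 43/13
  3 + 13/43 = 142/43
  7 + 43/142 = 1037/142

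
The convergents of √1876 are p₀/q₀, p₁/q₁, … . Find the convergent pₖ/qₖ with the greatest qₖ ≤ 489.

8446/195

√1876 = [43; 3, 5, 12, 5, 3, 86, …] (period length 6).
Convergents:
  p_0/q_0 = 43/1
  p_1/q_1 = 130/3
  p_2/q_2 = 693/16
  p_3/q_3 = 8446/195
  p_4/q_4 = 42923/991
q_3 = 195 ≤ 489 < 991 = q_4, so the answer is 8446/195.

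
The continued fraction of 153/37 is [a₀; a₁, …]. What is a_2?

153 = 4·37 + 5   →  a_0 = 4
37 = 7·5 + 2   →  a_1 = 7
5 = 2·2 + 1   →  a_2 = 2

2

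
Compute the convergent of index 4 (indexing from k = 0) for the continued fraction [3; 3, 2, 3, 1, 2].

Using pₖ = aₖpₖ₋₁ + pₖ₋₂, qₖ = aₖqₖ₋₁ + qₖ₋₂ (with p₋₁=1, p₋₂=0, q₋₁=0, q₋₂=1):
  k=0: a=3, p=3, q=1
  k=1: a=3, p=10, q=3
  k=2: a=2, p=23, q=7
  k=3: a=3, p=79, q=24
  k=4: a=1, p=102, q=31

102/31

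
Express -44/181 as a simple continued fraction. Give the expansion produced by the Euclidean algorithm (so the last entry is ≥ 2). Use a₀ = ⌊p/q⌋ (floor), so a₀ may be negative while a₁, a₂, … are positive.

-44 = -1*181 + 137
181 = 1*137 + 44
137 = 3*44 + 5
44 = 8*5 + 4
5 = 1*4 + 1
4 = 4*1 + 0  (stop)
So -44/181 = [-1; 1, 3, 8, 1, 4].

[-1; 1, 3, 8, 1, 4]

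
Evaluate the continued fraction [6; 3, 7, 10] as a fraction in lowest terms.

Fold from the inside: start with 10/1.
  7 + 1/10 = 71/10
  3 + 10/71 = 223/71
  6 + 71/223 = 1409/223

1409/223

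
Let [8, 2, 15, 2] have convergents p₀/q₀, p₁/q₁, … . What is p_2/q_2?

Using pₖ = aₖpₖ₋₁ + pₖ₋₂, qₖ = aₖqₖ₋₁ + qₖ₋₂ (with p₋₁=1, p₋₂=0, q₋₁=0, q₋₂=1):
  k=0: a=8, p=8, q=1
  k=1: a=2, p=17, q=2
  k=2: a=15, p=263, q=31

263/31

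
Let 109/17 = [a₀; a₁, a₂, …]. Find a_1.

2

109 = 6·17 + 7   →  a_0 = 6
17 = 2·7 + 3   →  a_1 = 2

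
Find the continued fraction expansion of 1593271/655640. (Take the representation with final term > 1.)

1593271 = 2×655640 + 281991
655640 = 2×281991 + 91658
281991 = 3×91658 + 7017
91658 = 13×7017 + 437
7017 = 16×437 + 25
437 = 17×25 + 12
25 = 2×12 + 1
12 = 12×1 + 0  (stop)
So 1593271/655640 = [2; 2, 3, 13, 16, 17, 2, 12].

[2; 2, 3, 13, 16, 17, 2, 12]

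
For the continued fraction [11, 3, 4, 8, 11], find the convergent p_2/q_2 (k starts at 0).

Using pₖ = aₖpₖ₋₁ + pₖ₋₂, qₖ = aₖqₖ₋₁ + qₖ₋₂ (with p₋₁=1, p₋₂=0, q₋₁=0, q₋₂=1):
  k=0: a=11, p=11, q=1
  k=1: a=3, p=34, q=3
  k=2: a=4, p=147, q=13

147/13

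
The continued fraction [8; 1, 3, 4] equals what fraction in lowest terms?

Using pₖ = aₖpₖ₋₁ + pₖ₋₂ and qₖ = aₖqₖ₋₁ + qₖ₋₂:
  k=0: a=8, p=8, q=1
  k=1: a=1, p=9, q=1
  k=2: a=3, p=35, q=4
  k=3: a=4, p=149, q=17

149/17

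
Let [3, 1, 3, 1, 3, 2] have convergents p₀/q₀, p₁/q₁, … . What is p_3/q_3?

Using pₖ = aₖpₖ₋₁ + pₖ₋₂, qₖ = aₖqₖ₋₁ + qₖ₋₂ (with p₋₁=1, p₋₂=0, q₋₁=0, q₋₂=1):
  k=0: a=3, p=3, q=1
  k=1: a=1, p=4, q=1
  k=2: a=3, p=15, q=4
  k=3: a=1, p=19, q=5

19/5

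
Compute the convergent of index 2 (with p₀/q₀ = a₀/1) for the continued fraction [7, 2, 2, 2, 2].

Using pₖ = aₖpₖ₋₁ + pₖ₋₂, qₖ = aₖqₖ₋₁ + qₖ₋₂ (with p₋₁=1, p₋₂=0, q₋₁=0, q₋₂=1):
  k=0: a=7, p=7, q=1
  k=1: a=2, p=15, q=2
  k=2: a=2, p=37, q=5

37/5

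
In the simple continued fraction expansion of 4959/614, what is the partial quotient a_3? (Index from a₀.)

1

4959 = 8·614 + 47   →  a_0 = 8
614 = 13·47 + 3   →  a_1 = 13
47 = 15·3 + 2   →  a_2 = 15
3 = 1·2 + 1   →  a_3 = 1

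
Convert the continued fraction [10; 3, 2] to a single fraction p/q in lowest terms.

72/7

Using pₖ = aₖpₖ₋₁ + pₖ₋₂ and qₖ = aₖqₖ₋₁ + qₖ₋₂:
  k=0: a=10, p=10, q=1
  k=1: a=3, p=31, q=3
  k=2: a=2, p=72, q=7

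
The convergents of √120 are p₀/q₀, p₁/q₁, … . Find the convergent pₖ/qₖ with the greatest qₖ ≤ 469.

5050/461

√120 = [10; 1, 20, …] (period length 2).
Convergents:
  p_0/q_0 = 10/1
  p_1/q_1 = 11/1
  p_2/q_2 = 230/21
  p_3/q_3 = 241/22
  p_4/q_4 = 5050/461
  p_5/q_5 = 5291/483
q_4 = 461 ≤ 469 < 483 = q_5, so the answer is 5050/461.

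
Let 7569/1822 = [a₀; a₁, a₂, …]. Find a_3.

15

7569 = 4·1822 + 281   →  a_0 = 4
1822 = 6·281 + 136   →  a_1 = 6
281 = 2·136 + 9   →  a_2 = 2
136 = 15·9 + 1   →  a_3 = 15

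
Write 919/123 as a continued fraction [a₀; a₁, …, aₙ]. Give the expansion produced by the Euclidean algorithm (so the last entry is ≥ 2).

919 = 7×123 + 58
123 = 2×58 + 7
58 = 8×7 + 2
7 = 3×2 + 1
2 = 2×1 + 0  (stop)
So 919/123 = [7; 2, 8, 3, 2].

[7; 2, 8, 3, 2]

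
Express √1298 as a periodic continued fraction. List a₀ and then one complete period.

[36; 36, 72]

a₀ = ⌊√1298⌋ = 36.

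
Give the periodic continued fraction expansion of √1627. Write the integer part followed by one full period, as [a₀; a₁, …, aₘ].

a₀ = ⌊√1627⌋ = 40.
With m₀=0, d₀=1 and mₖ₊₁ = dₖaₖ − mₖ, dₖ₊₁ = (n − mₖ₊₁²)/dₖ, aₖ₊₁ = ⌊(a₀+mₖ₊₁)/dₖ₊₁⌋:
  k=1: m=40, d=27, a=2
  k=2: m=14, d=53, a=1
  k=3: m=39, d=2, a=39
  k=4: m=39, d=53, a=1
  k=5: m=14, d=27, a=2
  k=6: m=40, d=1, a=80
d=1 and a=2a₀=80 at k=6, so the next step gives (m, d) = (40, 27) again — its k=1 value — and the period has length 6.

[40; 2, 1, 39, 1, 2, 80]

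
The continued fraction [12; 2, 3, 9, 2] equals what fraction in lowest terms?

1703/137

Fold from the inside: start with 2/1.
  9 + 1/2 = 19/2
  3 + 2/19 = 59/19
  2 + 19/59 = 137/59
  12 + 59/137 = 1703/137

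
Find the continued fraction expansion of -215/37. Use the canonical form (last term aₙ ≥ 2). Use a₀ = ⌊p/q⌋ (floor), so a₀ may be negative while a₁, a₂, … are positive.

[-6; 5, 3, 2]

-215 = -6×37 + 7
37 = 5×7 + 2
7 = 3×2 + 1
2 = 2×1 + 0  (stop)
So -215/37 = [-6; 5, 3, 2].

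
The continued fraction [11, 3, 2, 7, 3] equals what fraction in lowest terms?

Fold from the inside: start with 3/1.
  7 + 1/3 = 22/3
  2 + 3/22 = 47/22
  3 + 22/47 = 163/47
  11 + 47/163 = 1840/163

1840/163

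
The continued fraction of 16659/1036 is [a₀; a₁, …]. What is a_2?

16659 = 16·1036 + 83   →  a_0 = 16
1036 = 12·83 + 40   →  a_1 = 12
83 = 2·40 + 3   →  a_2 = 2

2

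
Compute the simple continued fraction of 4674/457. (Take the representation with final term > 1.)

4674 = 10×457 + 104
457 = 4×104 + 41
104 = 2×41 + 22
41 = 1×22 + 19
22 = 1×19 + 3
19 = 6×3 + 1
3 = 3×1 + 0  (stop)
So 4674/457 = [10; 4, 2, 1, 1, 6, 3].

[10; 4, 2, 1, 1, 6, 3]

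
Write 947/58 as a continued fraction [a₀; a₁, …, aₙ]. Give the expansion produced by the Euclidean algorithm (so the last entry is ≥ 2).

[16; 3, 19]

947 = 16·58 + 19
58 = 3·19 + 1
19 = 19·1 + 0  (stop)
So 947/58 = [16; 3, 19].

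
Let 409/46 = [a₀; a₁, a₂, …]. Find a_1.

409 = 8·46 + 41   →  a_0 = 8
46 = 1·41 + 5   →  a_1 = 1

1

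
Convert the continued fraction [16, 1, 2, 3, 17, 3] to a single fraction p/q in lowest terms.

Fold from the inside: start with 3/1.
  17 + 1/3 = 52/3
  3 + 3/52 = 159/52
  2 + 52/159 = 370/159
  1 + 159/370 = 529/370
  16 + 370/529 = 8834/529

8834/529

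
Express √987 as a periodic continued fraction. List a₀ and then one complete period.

[31; 2, 2, 2, 62]

a₀ = ⌊√987⌋ = 31.
With m₀=0, d₀=1 and mₖ₊₁ = dₖaₖ − mₖ, dₖ₊₁ = (n − mₖ₊₁²)/dₖ, aₖ₊₁ = ⌊(a₀+mₖ₊₁)/dₖ₊₁⌋:
  k=1: m=31, d=26, a=2
  k=2: m=21, d=21, a=2
  k=3: m=21, d=26, a=2
  k=4: m=31, d=1, a=62
d=1 and a=2a₀=62 at k=4, so the next step gives (m, d) = (31, 26) again — its k=1 value — and the period has length 4.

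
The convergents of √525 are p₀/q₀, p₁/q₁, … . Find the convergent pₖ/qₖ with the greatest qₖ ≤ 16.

252/11

√525 = [22; 1, 10, 2, 10, 1, 44, …] (period length 6).
Convergents:
  p_0/q_0 = 22/1
  p_1/q_1 = 23/1
  p_2/q_2 = 252/11
  p_3/q_3 = 527/23
q_2 = 11 ≤ 16 < 23 = q_3, so the answer is 252/11.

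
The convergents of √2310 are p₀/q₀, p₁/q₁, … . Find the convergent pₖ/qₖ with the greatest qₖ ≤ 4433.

√2310 = [48; 16, 96, …] (period length 2).
Convergents:
  p_0/q_0 = 48/1
  p_1/q_1 = 769/16
  p_2/q_2 = 73872/1537
  p_3/q_3 = 1182721/24608
q_2 = 1537 ≤ 4433 < 24608 = q_3, so the answer is 73872/1537.

73872/1537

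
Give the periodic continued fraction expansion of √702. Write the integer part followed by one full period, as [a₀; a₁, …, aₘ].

a₀ = ⌊√702⌋ = 26.

[26; 2, 52]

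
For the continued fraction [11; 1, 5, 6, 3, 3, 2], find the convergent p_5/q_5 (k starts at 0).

Using pₖ = aₖpₖ₋₁ + pₖ₋₂, qₖ = aₖqₖ₋₁ + qₖ₋₂ (with p₋₁=1, p₋₂=0, q₋₁=0, q₋₂=1):
  k=0: a=11, p=11, q=1
  k=1: a=1, p=12, q=1
  k=2: a=5, p=71, q=6
  k=3: a=6, p=438, q=37
  k=4: a=3, p=1385, q=117
  k=5: a=3, p=4593, q=388

4593/388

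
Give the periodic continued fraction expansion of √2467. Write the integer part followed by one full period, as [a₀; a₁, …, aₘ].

[49; 1, 2, 49, 2, 1, 98]

a₀ = ⌊√2467⌋ = 49.
With m₀=0, d₀=1 and mₖ₊₁ = dₖaₖ − mₖ, dₖ₊₁ = (n − mₖ₊₁²)/dₖ, aₖ₊₁ = ⌊(a₀+mₖ₊₁)/dₖ₊₁⌋:
  k=1: m=49, d=66, a=1
  k=2: m=17, d=33, a=2
  k=3: m=49, d=2, a=49
  k=4: m=49, d=33, a=2
  k=5: m=17, d=66, a=1
  k=6: m=49, d=1, a=98
d=1 and a=2a₀=98 at k=6, so the next step gives (m, d) = (49, 66) again — its k=1 value — and the period has length 6.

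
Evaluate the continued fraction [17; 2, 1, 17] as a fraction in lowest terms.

Fold from the inside: start with 17/1.
  1 + 1/17 = 18/17
  2 + 17/18 = 53/18
  17 + 18/53 = 919/53

919/53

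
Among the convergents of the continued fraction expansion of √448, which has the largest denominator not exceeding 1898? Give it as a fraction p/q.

√448 = [21; 6, 42, …] (period length 2).
Convergents:
  p_0/q_0 = 21/1
  p_1/q_1 = 127/6
  p_2/q_2 = 5355/253
  p_3/q_3 = 32257/1524
  p_4/q_4 = 1360149/64261
q_3 = 1524 ≤ 1898 < 64261 = q_4, so the answer is 32257/1524.

32257/1524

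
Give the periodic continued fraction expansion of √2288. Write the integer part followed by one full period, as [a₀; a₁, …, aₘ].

[47; 1, 4, 1, 94]

a₀ = ⌊√2288⌋ = 47.
With m₀=0, d₀=1 and mₖ₊₁ = dₖaₖ − mₖ, dₖ₊₁ = (n − mₖ₊₁²)/dₖ, aₖ₊₁ = ⌊(a₀+mₖ₊₁)/dₖ₊₁⌋:
  k=1: m=47, d=79, a=1
  k=2: m=32, d=16, a=4
  k=3: m=32, d=79, a=1
  k=4: m=47, d=1, a=94
d=1 and a=2a₀=94 at k=4, so the next step gives (m, d) = (47, 79) again — its k=1 value — and the period has length 4.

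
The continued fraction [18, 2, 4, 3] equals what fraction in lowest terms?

535/29

Using pₖ = aₖpₖ₋₁ + pₖ₋₂ and qₖ = aₖqₖ₋₁ + qₖ₋₂:
  k=0: a=18, p=18, q=1
  k=1: a=2, p=37, q=2
  k=2: a=4, p=166, q=9
  k=3: a=3, p=535, q=29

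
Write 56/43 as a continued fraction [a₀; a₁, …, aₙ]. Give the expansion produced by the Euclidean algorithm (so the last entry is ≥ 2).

56 = 1·43 + 13
43 = 3·13 + 4
13 = 3·4 + 1
4 = 4·1 + 0  (stop)
So 56/43 = [1; 3, 3, 4].

[1; 3, 3, 4]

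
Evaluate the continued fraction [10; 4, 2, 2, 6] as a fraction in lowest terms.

Using pₖ = aₖpₖ₋₁ + pₖ₋₂ and qₖ = aₖqₖ₋₁ + qₖ₋₂:
  k=0: a=10, p=10, q=1
  k=1: a=4, p=41, q=4
  k=2: a=2, p=92, q=9
  k=3: a=2, p=225, q=22
  k=4: a=6, p=1442, q=141

1442/141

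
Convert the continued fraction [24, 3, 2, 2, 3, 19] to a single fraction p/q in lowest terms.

27184/1119

Using pₖ = aₖpₖ₋₁ + pₖ₋₂ and qₖ = aₖqₖ₋₁ + qₖ₋₂:
  k=0: a=24, p=24, q=1
  k=1: a=3, p=73, q=3
  k=2: a=2, p=170, q=7
  k=3: a=2, p=413, q=17
  k=4: a=3, p=1409, q=58
  k=5: a=19, p=27184, q=1119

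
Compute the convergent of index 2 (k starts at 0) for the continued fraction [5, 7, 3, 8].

Using pₖ = aₖpₖ₋₁ + pₖ₋₂, qₖ = aₖqₖ₋₁ + qₖ₋₂ (with p₋₁=1, p₋₂=0, q₋₁=0, q₋₂=1):
  k=0: a=5, p=5, q=1
  k=1: a=7, p=36, q=7
  k=2: a=3, p=113, q=22

113/22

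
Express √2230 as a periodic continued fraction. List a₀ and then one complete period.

a₀ = ⌊√2230⌋ = 47.
With m₀=0, d₀=1 and mₖ₊₁ = dₖaₖ − mₖ, dₖ₊₁ = (n − mₖ₊₁²)/dₖ, aₖ₊₁ = ⌊(a₀+mₖ₊₁)/dₖ₊₁⌋:
  k=1: m=47, d=21, a=4
  k=2: m=37, d=41, a=2
  k=3: m=45, d=5, a=18
  k=4: m=45, d=41, a=2
  k=5: m=37, d=21, a=4
  k=6: m=47, d=1, a=94
d=1 and a=2a₀=94 at k=6, so the next step gives (m, d) = (47, 21) again — its k=1 value — and the period has length 6.

[47; 4, 2, 18, 2, 4, 94]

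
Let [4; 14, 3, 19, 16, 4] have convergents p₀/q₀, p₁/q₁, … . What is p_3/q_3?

Using pₖ = aₖpₖ₋₁ + pₖ₋₂, qₖ = aₖqₖ₋₁ + qₖ₋₂ (with p₋₁=1, p₋₂=0, q₋₁=0, q₋₂=1):
  k=0: a=4, p=4, q=1
  k=1: a=14, p=57, q=14
  k=2: a=3, p=175, q=43
  k=3: a=19, p=3382, q=831

3382/831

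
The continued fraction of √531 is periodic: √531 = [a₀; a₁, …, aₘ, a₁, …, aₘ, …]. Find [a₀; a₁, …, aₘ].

[23; 23, 46]

a₀ = ⌊√531⌋ = 23.
With m₀=0, d₀=1 and mₖ₊₁ = dₖaₖ − mₖ, dₖ₊₁ = (n − mₖ₊₁²)/dₖ, aₖ₊₁ = ⌊(a₀+mₖ₊₁)/dₖ₊₁⌋:
  k=1: m=23, d=2, a=23
  k=2: m=23, d=1, a=46
d=1 and a=2a₀=46 at k=2, so the next step gives (m, d) = (23, 2) again — its k=1 value — and the period has length 2.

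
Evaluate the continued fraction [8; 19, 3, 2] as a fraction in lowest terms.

Using pₖ = aₖpₖ₋₁ + pₖ₋₂ and qₖ = aₖqₖ₋₁ + qₖ₋₂:
  k=0: a=8, p=8, q=1
  k=1: a=19, p=153, q=19
  k=2: a=3, p=467, q=58
  k=3: a=2, p=1087, q=135

1087/135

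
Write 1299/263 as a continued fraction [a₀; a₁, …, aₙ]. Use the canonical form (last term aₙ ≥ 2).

1299 = 4*263 + 247
263 = 1*247 + 16
247 = 15*16 + 7
16 = 2*7 + 2
7 = 3*2 + 1
2 = 2*1 + 0  (stop)
So 1299/263 = [4; 1, 15, 2, 3, 2].

[4; 1, 15, 2, 3, 2]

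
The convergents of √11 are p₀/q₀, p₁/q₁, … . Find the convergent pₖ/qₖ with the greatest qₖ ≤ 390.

1257/379

√11 = [3; 3, 6, …] (period length 2).
Convergents:
  p_0/q_0 = 3/1
  p_1/q_1 = 10/3
  p_2/q_2 = 63/19
  p_3/q_3 = 199/60
  p_4/q_4 = 1257/379
  p_5/q_5 = 3970/1197
q_4 = 379 ≤ 390 < 1197 = q_5, so the answer is 1257/379.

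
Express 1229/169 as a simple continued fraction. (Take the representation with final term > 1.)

[7; 3, 1, 2, 15]

1229 = 7·169 + 46
169 = 3·46 + 31
46 = 1·31 + 15
31 = 2·15 + 1
15 = 15·1 + 0  (stop)
So 1229/169 = [7; 3, 1, 2, 15].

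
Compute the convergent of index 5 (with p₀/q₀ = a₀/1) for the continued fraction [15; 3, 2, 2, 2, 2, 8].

1514/99

Using pₖ = aₖpₖ₋₁ + pₖ₋₂, qₖ = aₖqₖ₋₁ + qₖ₋₂ (with p₋₁=1, p₋₂=0, q₋₁=0, q₋₂=1):
  k=0: a=15, p=15, q=1
  k=1: a=3, p=46, q=3
  k=2: a=2, p=107, q=7
  k=3: a=2, p=260, q=17
  k=4: a=2, p=627, q=41
  k=5: a=2, p=1514, q=99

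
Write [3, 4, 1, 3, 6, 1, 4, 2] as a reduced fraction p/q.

Using pₖ = aₖpₖ₋₁ + pₖ₋₂ and qₖ = aₖqₖ₋₁ + qₖ₋₂:
  k=0: a=3, p=3, q=1
  k=1: a=4, p=13, q=4
  k=2: a=1, p=16, q=5
  k=3: a=3, p=61, q=19
  k=4: a=6, p=382, q=119
  k=5: a=1, p=443, q=138
  k=6: a=4, p=2154, q=671
  k=7: a=2, p=4751, q=1480

4751/1480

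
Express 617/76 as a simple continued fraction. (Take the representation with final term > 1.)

[8; 8, 2, 4]

617 = 8*76 + 9
76 = 8*9 + 4
9 = 2*4 + 1
4 = 4*1 + 0  (stop)
So 617/76 = [8; 8, 2, 4].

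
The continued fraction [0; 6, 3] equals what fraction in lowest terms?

3/19

Using pₖ = aₖpₖ₋₁ + pₖ₋₂ and qₖ = aₖqₖ₋₁ + qₖ₋₂:
  k=0: a=0, p=0, q=1
  k=1: a=6, p=1, q=6
  k=2: a=3, p=3, q=19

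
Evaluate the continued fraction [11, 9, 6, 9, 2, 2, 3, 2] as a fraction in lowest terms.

Using pₖ = aₖpₖ₋₁ + pₖ₋₂ and qₖ = aₖqₖ₋₁ + qₖ₋₂:
  k=0: a=11, p=11, q=1
  k=1: a=9, p=100, q=9
  k=2: a=6, p=611, q=55
  k=3: a=9, p=5599, q=504
  k=4: a=2, p=11809, q=1063
  k=5: a=2, p=29217, q=2630
  k=6: a=3, p=99460, q=8953
  k=7: a=2, p=228137, q=20536

228137/20536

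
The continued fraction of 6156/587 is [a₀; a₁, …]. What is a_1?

2

6156 = 10·587 + 286   →  a_0 = 10
587 = 2·286 + 15   →  a_1 = 2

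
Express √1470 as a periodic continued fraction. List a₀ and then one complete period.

[38; 2, 1, 14, 1, 2, 76]

a₀ = ⌊√1470⌋ = 38.
With m₀=0, d₀=1 and mₖ₊₁ = dₖaₖ − mₖ, dₖ₊₁ = (n − mₖ₊₁²)/dₖ, aₖ₊₁ = ⌊(a₀+mₖ₊₁)/dₖ₊₁⌋:
  k=1: m=38, d=26, a=2
  k=2: m=14, d=49, a=1
  k=3: m=35, d=5, a=14
  k=4: m=35, d=49, a=1
  k=5: m=14, d=26, a=2
  k=6: m=38, d=1, a=76
d=1 and a=2a₀=76 at k=6, so the next step gives (m, d) = (38, 26) again — its k=1 value — and the period has length 6.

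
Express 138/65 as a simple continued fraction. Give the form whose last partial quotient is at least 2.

[2; 8, 8]

138 = 2×65 + 8
65 = 8×8 + 1
8 = 8×1 + 0  (stop)
So 138/65 = [2; 8, 8].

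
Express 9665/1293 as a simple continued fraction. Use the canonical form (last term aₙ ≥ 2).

[7; 2, 9, 2, 4, 7]

9665 = 7·1293 + 614
1293 = 2·614 + 65
614 = 9·65 + 29
65 = 2·29 + 7
29 = 4·7 + 1
7 = 7·1 + 0  (stop)
So 9665/1293 = [7; 2, 9, 2, 4, 7].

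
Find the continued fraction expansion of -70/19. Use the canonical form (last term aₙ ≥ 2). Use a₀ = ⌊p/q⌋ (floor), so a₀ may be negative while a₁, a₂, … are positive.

-70 = -4×19 + 6
19 = 3×6 + 1
6 = 6×1 + 0  (stop)
So -70/19 = [-4; 3, 6].

[-4; 3, 6]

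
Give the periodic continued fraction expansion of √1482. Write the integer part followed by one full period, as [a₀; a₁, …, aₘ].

[38; 2, 76]

a₀ = ⌊√1482⌋ = 38.
With m₀=0, d₀=1 and mₖ₊₁ = dₖaₖ − mₖ, dₖ₊₁ = (n − mₖ₊₁²)/dₖ, aₖ₊₁ = ⌊(a₀+mₖ₊₁)/dₖ₊₁⌋:
  k=1: m=38, d=38, a=2
  k=2: m=38, d=1, a=76
d=1 and a=2a₀=76 at k=2, so the next step gives (m, d) = (38, 38) again — its k=1 value — and the period has length 2.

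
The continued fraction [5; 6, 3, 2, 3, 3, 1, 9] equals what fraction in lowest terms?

Fold from the inside: start with 9/1.
  1 + 1/9 = 10/9
  3 + 9/10 = 39/10
  3 + 10/39 = 127/39
  2 + 39/127 = 293/127
  3 + 127/293 = 1006/293
  6 + 293/1006 = 6329/1006
  5 + 1006/6329 = 32651/6329

32651/6329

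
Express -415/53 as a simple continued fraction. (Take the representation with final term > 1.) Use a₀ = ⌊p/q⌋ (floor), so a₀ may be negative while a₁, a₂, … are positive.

-415 = -8*53 + 9
53 = 5*9 + 8
9 = 1*8 + 1
8 = 8*1 + 0  (stop)
So -415/53 = [-8; 5, 1, 8].

[-8; 5, 1, 8]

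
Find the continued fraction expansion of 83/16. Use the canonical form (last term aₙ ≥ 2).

83 = 5·16 + 3
16 = 5·3 + 1
3 = 3·1 + 0  (stop)
So 83/16 = [5; 5, 3].

[5; 5, 3]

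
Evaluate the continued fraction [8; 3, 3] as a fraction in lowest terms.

83/10

Fold from the inside: start with 3/1.
  3 + 1/3 = 10/3
  8 + 3/10 = 83/10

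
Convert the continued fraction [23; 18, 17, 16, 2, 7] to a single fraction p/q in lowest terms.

Fold from the inside: start with 7/1.
  2 + 1/7 = 15/7
  16 + 7/15 = 247/15
  17 + 15/247 = 4214/247
  18 + 247/4214 = 76099/4214
  23 + 4214/76099 = 1754491/76099

1754491/76099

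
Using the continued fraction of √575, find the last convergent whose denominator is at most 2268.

54073/2255

√575 = [23; 1, 46, …] (period length 2).
Convergents:
  p_0/q_0 = 23/1
  p_1/q_1 = 24/1
  p_2/q_2 = 1127/47
  p_3/q_3 = 1151/48
  p_4/q_4 = 54073/2255
  p_5/q_5 = 55224/2303
q_4 = 2255 ≤ 2268 < 2303 = q_5, so the answer is 54073/2255.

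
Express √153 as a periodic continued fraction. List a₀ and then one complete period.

[12; 2, 1, 2, 2, 2, 1, 2, 24]

a₀ = ⌊√153⌋ = 12.
With m₀=0, d₀=1 and mₖ₊₁ = dₖaₖ − mₖ, dₖ₊₁ = (n − mₖ₊₁²)/dₖ, aₖ₊₁ = ⌊(a₀+mₖ₊₁)/dₖ₊₁⌋:
  k=1: m=12, d=9, a=2
  k=2: m=6, d=13, a=1
  k=3: m=7, d=8, a=2
  k=4: m=9, d=9, a=2
  k=5: m=9, d=8, a=2
  k=6: m=7, d=13, a=1
  k=7: m=6, d=9, a=2
  k=8: m=12, d=1, a=24
d=1 and a=2a₀=24 at k=8, so the next step gives (m, d) = (12, 9) again — its k=1 value — and the period has length 8.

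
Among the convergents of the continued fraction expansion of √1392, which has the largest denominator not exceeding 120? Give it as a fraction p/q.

1567/42

√1392 = [37; 3, 4, 3, 74, …] (period length 4).
Convergents:
  p_0/q_0 = 37/1
  p_1/q_1 = 112/3
  p_2/q_2 = 485/13
  p_3/q_3 = 1567/42
  p_4/q_4 = 116443/3121
q_3 = 42 ≤ 120 < 3121 = q_4, so the answer is 1567/42.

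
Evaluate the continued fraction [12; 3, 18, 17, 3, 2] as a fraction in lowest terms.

82297/6676

Fold from the inside: start with 2/1.
  3 + 1/2 = 7/2
  17 + 2/7 = 121/7
  18 + 7/121 = 2185/121
  3 + 121/2185 = 6676/2185
  12 + 2185/6676 = 82297/6676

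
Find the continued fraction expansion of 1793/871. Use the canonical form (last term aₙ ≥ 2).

1793 = 2×871 + 51
871 = 17×51 + 4
51 = 12×4 + 3
4 = 1×3 + 1
3 = 3×1 + 0  (stop)
So 1793/871 = [2; 17, 12, 1, 3].

[2; 17, 12, 1, 3]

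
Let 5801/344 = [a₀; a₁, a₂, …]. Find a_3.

5801 = 16·344 + 297   →  a_0 = 16
344 = 1·297 + 47   →  a_1 = 1
297 = 6·47 + 15   →  a_2 = 6
47 = 3·15 + 2   →  a_3 = 3

3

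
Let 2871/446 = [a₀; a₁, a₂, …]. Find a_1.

2

2871 = 6·446 + 195   →  a_0 = 6
446 = 2·195 + 56   →  a_1 = 2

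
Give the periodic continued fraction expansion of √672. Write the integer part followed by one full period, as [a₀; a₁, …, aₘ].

a₀ = ⌊√672⌋ = 25.
With m₀=0, d₀=1 and mₖ₊₁ = dₖaₖ − mₖ, dₖ₊₁ = (n − mₖ₊₁²)/dₖ, aₖ₊₁ = ⌊(a₀+mₖ₊₁)/dₖ₊₁⌋:
  k=1: m=25, d=47, a=1
  k=2: m=22, d=4, a=11
  k=3: m=22, d=47, a=1
  k=4: m=25, d=1, a=50
d=1 and a=2a₀=50 at k=4, so the next step gives (m, d) = (25, 47) again — its k=1 value — and the period has length 4.

[25; 1, 11, 1, 50]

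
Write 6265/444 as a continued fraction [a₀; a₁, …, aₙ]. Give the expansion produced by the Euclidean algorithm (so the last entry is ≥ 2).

6265 = 14×444 + 49
444 = 9×49 + 3
49 = 16×3 + 1
3 = 3×1 + 0  (stop)
So 6265/444 = [14; 9, 16, 3].

[14; 9, 16, 3]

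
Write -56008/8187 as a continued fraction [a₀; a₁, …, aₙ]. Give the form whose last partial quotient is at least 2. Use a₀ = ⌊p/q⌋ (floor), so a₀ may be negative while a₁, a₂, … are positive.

[-7; 6, 3, 2, 2, 2, 3, 9]

-56008 = -7×8187 + 1301
8187 = 6×1301 + 381
1301 = 3×381 + 158
381 = 2×158 + 65
158 = 2×65 + 28
65 = 2×28 + 9
28 = 3×9 + 1
9 = 9×1 + 0  (stop)
So -56008/8187 = [-7; 6, 3, 2, 2, 2, 3, 9].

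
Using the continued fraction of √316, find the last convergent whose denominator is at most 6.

71/4

√316 = [17; 1, 3, 2, 8, 2, 3, 1, 34, …] (period length 8).
Convergents:
  p_0/q_0 = 17/1
  p_1/q_1 = 18/1
  p_2/q_2 = 71/4
  p_3/q_3 = 160/9
q_2 = 4 ≤ 6 < 9 = q_3, so the answer is 71/4.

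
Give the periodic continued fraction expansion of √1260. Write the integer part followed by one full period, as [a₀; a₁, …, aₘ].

[35; 2, 70]

a₀ = ⌊√1260⌋ = 35.
With m₀=0, d₀=1 and mₖ₊₁ = dₖaₖ − mₖ, dₖ₊₁ = (n − mₖ₊₁²)/dₖ, aₖ₊₁ = ⌊(a₀+mₖ₊₁)/dₖ₊₁⌋:
  k=1: m=35, d=35, a=2
  k=2: m=35, d=1, a=70
d=1 and a=2a₀=70 at k=2, so the next step gives (m, d) = (35, 35) again — its k=1 value — and the period has length 2.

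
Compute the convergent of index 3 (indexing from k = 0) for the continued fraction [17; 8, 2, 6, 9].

Using pₖ = aₖpₖ₋₁ + pₖ₋₂, qₖ = aₖqₖ₋₁ + qₖ₋₂ (with p₋₁=1, p₋₂=0, q₋₁=0, q₋₂=1):
  k=0: a=17, p=17, q=1
  k=1: a=8, p=137, q=8
  k=2: a=2, p=291, q=17
  k=3: a=6, p=1883, q=110

1883/110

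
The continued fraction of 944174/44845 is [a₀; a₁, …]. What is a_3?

6

944174 = 21·44845 + 2429   →  a_0 = 21
44845 = 18·2429 + 1123   →  a_1 = 18
2429 = 2·1123 + 183   →  a_2 = 2
1123 = 6·183 + 25   →  a_3 = 6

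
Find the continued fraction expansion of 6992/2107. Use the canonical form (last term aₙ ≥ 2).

[3; 3, 7, 7, 4, 3]

6992 = 3·2107 + 671
2107 = 3·671 + 94
671 = 7·94 + 13
94 = 7·13 + 3
13 = 4·3 + 1
3 = 3·1 + 0  (stop)
So 6992/2107 = [3; 3, 7, 7, 4, 3].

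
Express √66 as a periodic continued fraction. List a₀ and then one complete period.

a₀ = ⌊√66⌋ = 8.
With m₀=0, d₀=1 and mₖ₊₁ = dₖaₖ − mₖ, dₖ₊₁ = (n − mₖ₊₁²)/dₖ, aₖ₊₁ = ⌊(a₀+mₖ₊₁)/dₖ₊₁⌋:
  k=1: m=8, d=2, a=8
  k=2: m=8, d=1, a=16
d=1 and a=2a₀=16 at k=2, so the next step gives (m, d) = (8, 2) again — its k=1 value — and the period has length 2.

[8; 8, 16]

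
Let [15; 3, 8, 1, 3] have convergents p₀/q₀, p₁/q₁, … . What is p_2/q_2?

Using pₖ = aₖpₖ₋₁ + pₖ₋₂, qₖ = aₖqₖ₋₁ + qₖ₋₂ (with p₋₁=1, p₋₂=0, q₋₁=0, q₋₂=1):
  k=0: a=15, p=15, q=1
  k=1: a=3, p=46, q=3
  k=2: a=8, p=383, q=25

383/25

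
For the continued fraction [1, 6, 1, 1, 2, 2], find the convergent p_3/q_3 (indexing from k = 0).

Using pₖ = aₖpₖ₋₁ + pₖ₋₂, qₖ = aₖqₖ₋₁ + qₖ₋₂ (with p₋₁=1, p₋₂=0, q₋₁=0, q₋₂=1):
  k=0: a=1, p=1, q=1
  k=1: a=6, p=7, q=6
  k=2: a=1, p=8, q=7
  k=3: a=1, p=15, q=13

15/13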